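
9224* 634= 5848016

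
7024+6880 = 13904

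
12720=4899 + 7821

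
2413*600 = 1447800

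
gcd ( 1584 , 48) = 48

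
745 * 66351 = 49431495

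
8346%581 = 212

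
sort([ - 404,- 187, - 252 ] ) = [ - 404, - 252,  -  187] 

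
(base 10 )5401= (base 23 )a4j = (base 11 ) 4070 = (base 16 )1519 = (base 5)133101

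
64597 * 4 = 258388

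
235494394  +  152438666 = 387933060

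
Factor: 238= 2^1*7^1 * 17^1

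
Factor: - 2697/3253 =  - 3^1*29^1*31^1*3253^ ( - 1) 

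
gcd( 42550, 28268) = 74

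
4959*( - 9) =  - 44631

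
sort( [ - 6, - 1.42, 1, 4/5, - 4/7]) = [ - 6,-1.42, - 4/7,  4/5,1]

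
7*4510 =31570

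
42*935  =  39270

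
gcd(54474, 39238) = 2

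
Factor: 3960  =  2^3*3^2*5^1*11^1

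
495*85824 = 42482880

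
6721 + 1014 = 7735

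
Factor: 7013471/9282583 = 19^( - 1)*31^1*257^( - 1)*1901^( - 1) *226241^1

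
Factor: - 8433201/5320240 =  -2^( - 4)*3^1*5^( - 1 )*7^1*53^1*73^( - 1)*911^(- 1) * 7577^1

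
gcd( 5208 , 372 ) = 372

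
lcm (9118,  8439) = 793266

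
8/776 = 1/97 = 0.01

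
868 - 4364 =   -  3496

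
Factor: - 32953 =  - 31^1*1063^1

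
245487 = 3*81829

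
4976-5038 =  - 62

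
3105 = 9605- 6500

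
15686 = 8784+6902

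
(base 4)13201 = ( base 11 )3a8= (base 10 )481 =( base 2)111100001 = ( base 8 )741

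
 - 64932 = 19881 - 84813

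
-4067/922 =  - 5 + 543/922 = - 4.41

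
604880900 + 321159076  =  926039976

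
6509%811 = 21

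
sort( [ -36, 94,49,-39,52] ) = [ - 39, - 36, 49, 52, 94] 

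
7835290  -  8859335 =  - 1024045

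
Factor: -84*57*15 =-71820=- 2^2*3^3*5^1* 7^1*19^1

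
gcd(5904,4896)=144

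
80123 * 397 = 31808831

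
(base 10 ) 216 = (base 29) 7D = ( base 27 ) 80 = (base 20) ag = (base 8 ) 330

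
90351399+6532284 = 96883683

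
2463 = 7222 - 4759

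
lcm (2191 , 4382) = 4382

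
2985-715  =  2270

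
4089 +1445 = 5534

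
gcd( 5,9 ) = 1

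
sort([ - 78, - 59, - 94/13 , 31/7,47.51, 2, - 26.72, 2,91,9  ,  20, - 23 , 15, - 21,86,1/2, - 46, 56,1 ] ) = [ - 78, - 59, - 46, - 26.72, - 23, - 21, - 94/13, 1/2,1, 2,2,31/7,9,15,20,47.51,56, 86,91] 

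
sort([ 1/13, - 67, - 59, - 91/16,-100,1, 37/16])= [-100, - 67, - 59,- 91/16, 1/13,1,37/16]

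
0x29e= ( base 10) 670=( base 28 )NQ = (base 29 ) N3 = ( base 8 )1236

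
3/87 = 1/29 = 0.03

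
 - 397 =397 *(  -  1)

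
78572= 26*3022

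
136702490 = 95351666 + 41350824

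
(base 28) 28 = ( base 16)40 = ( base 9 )71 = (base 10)64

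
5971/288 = 5971/288 = 20.73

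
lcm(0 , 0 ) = 0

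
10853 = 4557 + 6296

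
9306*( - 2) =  - 18612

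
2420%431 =265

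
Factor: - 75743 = -75743^1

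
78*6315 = 492570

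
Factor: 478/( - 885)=- 2^1 * 3^( - 1 ) * 5^ ( - 1)*59^(-1 )*239^1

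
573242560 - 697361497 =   -  124118937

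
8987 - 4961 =4026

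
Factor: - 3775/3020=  - 5/4 = -2^ ( - 2)*5^1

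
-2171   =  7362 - 9533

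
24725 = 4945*5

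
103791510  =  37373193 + 66418317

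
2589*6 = 15534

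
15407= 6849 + 8558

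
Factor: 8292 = 2^2*3^1 * 691^1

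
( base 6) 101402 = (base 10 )8138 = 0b1111111001010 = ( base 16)1FCA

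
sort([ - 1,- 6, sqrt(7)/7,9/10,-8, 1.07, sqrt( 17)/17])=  [-8, -6,-1, sqrt( 17) /17, sqrt ( 7)/7, 9/10, 1.07] 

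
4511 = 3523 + 988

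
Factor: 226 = 2^1*113^1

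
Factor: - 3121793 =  - 31^1*100703^1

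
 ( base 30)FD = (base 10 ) 463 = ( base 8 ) 717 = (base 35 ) D8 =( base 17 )1A4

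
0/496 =0  =  0.00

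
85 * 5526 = 469710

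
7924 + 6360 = 14284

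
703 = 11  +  692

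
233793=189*1237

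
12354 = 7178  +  5176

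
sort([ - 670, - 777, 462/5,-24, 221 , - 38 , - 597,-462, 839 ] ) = [ - 777, - 670, - 597, - 462, - 38,  -  24 , 462/5, 221,839]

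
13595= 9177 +4418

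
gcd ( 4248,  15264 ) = 72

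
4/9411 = 4/9411  =  0.00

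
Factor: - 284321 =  - 59^1*61^1 * 79^1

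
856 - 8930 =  - 8074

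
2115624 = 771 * 2744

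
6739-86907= -80168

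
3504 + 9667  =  13171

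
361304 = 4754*76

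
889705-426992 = 462713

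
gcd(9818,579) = 1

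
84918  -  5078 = 79840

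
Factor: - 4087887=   -  3^1*1362629^1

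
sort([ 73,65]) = [ 65,73]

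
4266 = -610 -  -4876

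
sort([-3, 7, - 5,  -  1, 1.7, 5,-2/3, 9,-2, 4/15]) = [ - 5, - 3, - 2,-1,-2/3, 4/15, 1.7, 5,7, 9]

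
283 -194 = 89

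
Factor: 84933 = 3^2*9437^1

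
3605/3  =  3605/3= 1201.67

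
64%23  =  18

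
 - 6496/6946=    - 1  +  225/3473 = - 0.94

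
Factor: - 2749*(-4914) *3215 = 2^1*3^3*5^1 *7^1*13^1*643^1*2749^1 = 43430103990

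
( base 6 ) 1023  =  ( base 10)231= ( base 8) 347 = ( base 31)7E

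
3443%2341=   1102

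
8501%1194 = 143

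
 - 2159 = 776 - 2935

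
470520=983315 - 512795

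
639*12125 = 7747875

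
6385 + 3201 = 9586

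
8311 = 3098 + 5213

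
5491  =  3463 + 2028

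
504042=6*84007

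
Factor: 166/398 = 83^1 * 199^ ( - 1 ) = 83/199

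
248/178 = 1 + 35/89 = 1.39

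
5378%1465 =983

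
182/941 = 182/941 = 0.19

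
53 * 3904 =206912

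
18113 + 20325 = 38438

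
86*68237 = 5868382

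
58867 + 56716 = 115583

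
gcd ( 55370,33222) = 11074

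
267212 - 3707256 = - 3440044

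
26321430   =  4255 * 6186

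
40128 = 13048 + 27080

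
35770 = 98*365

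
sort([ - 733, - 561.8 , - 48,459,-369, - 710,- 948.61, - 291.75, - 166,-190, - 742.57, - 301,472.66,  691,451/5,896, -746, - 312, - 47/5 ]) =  [ - 948.61, - 746,  -  742.57, - 733, - 710, - 561.8, - 369, - 312 , - 301, - 291.75, - 190, - 166, - 48, - 47/5,451/5, 459,472.66,691, 896 ]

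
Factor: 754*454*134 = 2^3*13^1 * 29^1*67^1*227^1 = 45870344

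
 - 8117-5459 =  -  13576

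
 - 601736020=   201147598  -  802883618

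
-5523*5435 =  - 30017505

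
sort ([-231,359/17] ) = [ - 231,  359/17]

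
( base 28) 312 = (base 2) 100101001110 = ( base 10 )2382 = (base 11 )1876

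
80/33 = 80/33 = 2.42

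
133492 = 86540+46952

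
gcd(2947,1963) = 1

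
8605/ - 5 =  - 1721 + 0/1  =  - 1721.00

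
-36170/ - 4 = 18085/2= 9042.50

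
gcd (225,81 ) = 9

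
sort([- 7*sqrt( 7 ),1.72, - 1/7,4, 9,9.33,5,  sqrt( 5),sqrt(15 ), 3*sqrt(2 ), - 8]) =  [- 7*sqrt( 7 ),- 8, - 1/7, 1.72, sqrt( 5 ), sqrt( 15) , 4, 3*sqrt( 2 ),5,9,9.33]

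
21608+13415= 35023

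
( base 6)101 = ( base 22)1f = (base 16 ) 25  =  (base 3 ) 1101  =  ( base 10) 37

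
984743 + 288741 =1273484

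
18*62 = 1116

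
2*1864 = 3728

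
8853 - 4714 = 4139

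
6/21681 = 2/7227 = 0.00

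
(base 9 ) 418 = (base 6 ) 1325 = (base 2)101010101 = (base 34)A1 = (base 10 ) 341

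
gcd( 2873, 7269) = 1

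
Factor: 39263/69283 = 497/877 =7^1*71^1*877^( - 1)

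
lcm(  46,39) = 1794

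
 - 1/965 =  - 1/965 = -0.00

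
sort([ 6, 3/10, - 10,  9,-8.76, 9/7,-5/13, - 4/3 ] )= [-10, - 8.76, - 4/3 , - 5/13,3/10, 9/7,6,9]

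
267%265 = 2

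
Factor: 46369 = 89^1*521^1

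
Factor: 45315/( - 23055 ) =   -  3^1 * 19^1*29^( - 1) = -57/29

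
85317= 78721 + 6596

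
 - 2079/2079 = -1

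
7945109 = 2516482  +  5428627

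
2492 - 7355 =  - 4863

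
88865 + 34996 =123861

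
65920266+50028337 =115948603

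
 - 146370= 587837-734207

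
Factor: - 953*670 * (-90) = 2^2*3^2*5^2*67^1*953^1=57465900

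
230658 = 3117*74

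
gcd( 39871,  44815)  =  1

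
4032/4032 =1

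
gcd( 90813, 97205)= 1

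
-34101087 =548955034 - 583056121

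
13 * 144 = 1872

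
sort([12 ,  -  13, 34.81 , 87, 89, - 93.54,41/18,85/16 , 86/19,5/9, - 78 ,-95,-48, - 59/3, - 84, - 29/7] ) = [-95, - 93.54,-84,- 78 , - 48, - 59/3, - 13,  -  29/7, 5/9,41/18,86/19,85/16,12,34.81,87,89]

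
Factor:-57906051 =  - 3^1*7^1*53^1*52027^1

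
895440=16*55965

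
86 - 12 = 74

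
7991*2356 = 18826796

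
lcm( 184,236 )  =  10856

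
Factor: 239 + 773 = 2^2*11^1*23^1 = 1012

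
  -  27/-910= 27/910 = 0.03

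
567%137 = 19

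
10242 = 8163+2079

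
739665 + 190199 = 929864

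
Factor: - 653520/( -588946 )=840/757=2^3 *3^1*5^1*7^1*757^( - 1)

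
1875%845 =185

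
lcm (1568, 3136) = 3136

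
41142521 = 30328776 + 10813745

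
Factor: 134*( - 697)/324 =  - 2^(-1 )*3^( - 4)*17^1 * 41^1 * 67^1 = - 46699/162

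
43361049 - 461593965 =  - 418232916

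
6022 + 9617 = 15639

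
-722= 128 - 850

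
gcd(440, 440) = 440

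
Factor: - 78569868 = -2^2 * 3^1 * 13^1*503653^1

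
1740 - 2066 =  - 326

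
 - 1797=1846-3643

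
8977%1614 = 907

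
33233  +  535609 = 568842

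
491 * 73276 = 35978516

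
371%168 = 35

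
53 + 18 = 71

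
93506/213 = 93506/213 = 439.00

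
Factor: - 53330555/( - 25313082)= 2^( - 1)*3^( - 1 )*5^1*443^1 * 24077^1*4218847^(-1 ) 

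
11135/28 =11135/28 = 397.68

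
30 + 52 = 82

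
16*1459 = 23344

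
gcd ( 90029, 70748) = 1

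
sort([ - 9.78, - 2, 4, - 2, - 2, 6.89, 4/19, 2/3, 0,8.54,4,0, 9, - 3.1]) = [ - 9.78, - 3.1 ,-2, - 2,  -  2,  0, 0, 4/19,  2/3,4, 4,  6.89, 8.54,9 ] 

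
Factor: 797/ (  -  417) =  - 3^(-1) * 139^(-1)*797^1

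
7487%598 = 311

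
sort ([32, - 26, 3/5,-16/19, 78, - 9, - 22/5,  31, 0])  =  [-26, - 9, - 22/5,-16/19, 0,3/5,31,32,78]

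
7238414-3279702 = 3958712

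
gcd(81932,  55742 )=2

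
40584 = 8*5073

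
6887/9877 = 6887/9877 = 0.70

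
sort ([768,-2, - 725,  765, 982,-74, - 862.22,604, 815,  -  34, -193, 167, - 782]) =[-862.22, -782, - 725,-193, - 74, - 34,  -  2  ,  167, 604, 765,768, 815, 982] 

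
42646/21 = 42646/21 = 2030.76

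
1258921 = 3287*383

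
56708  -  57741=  - 1033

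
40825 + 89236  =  130061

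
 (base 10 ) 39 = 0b100111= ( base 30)19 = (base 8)47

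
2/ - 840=-1+419/420= - 0.00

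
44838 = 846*53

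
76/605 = 76/605 =0.13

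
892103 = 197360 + 694743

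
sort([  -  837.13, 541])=[ - 837.13,  541 ]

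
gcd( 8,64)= 8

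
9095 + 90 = 9185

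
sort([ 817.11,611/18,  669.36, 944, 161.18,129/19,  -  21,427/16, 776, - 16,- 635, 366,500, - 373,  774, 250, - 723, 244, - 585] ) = [ - 723 , - 635, - 585, - 373, - 21, - 16, 129/19, 427/16, 611/18, 161.18 , 244 , 250, 366, 500, 669.36 , 774, 776, 817.11, 944] 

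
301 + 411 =712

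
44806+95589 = 140395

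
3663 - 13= 3650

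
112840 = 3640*31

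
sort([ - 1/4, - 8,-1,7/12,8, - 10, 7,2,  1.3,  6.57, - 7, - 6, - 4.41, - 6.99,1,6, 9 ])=[ - 10,  -  8, - 7, - 6.99, - 6 , - 4.41 , - 1, - 1/4,7/12,1,1.3, 2  ,  6 , 6.57,7,8, 9]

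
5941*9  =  53469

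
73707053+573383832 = 647090885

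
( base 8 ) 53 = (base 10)43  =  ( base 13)34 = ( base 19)25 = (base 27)1G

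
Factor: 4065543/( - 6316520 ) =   -  2^( - 3 )*3^2*5^( - 1)*7^ ( - 1) * 17^( - 1 )*557^1*811^1*1327^( - 1 )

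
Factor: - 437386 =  - 2^1* 383^1*571^1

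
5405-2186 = 3219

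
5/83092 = 5/83092= 0.00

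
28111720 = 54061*520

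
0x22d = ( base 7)1424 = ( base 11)467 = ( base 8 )1055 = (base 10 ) 557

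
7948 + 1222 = 9170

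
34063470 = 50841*670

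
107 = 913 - 806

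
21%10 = 1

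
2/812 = 1/406 = 0.00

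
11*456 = 5016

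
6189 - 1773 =4416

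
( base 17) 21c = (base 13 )379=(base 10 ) 607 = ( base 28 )LJ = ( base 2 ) 1001011111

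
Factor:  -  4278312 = - 2^3*3^3*29^1*683^1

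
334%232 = 102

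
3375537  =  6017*561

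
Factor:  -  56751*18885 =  - 1071742635 = - 3^2 * 5^1 * 1259^1*18917^1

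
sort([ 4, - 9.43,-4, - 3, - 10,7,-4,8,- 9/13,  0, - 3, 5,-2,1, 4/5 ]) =[-10,- 9.43,-4,- 4  , - 3,  -  3, - 2, - 9/13,0, 4/5 , 1, 4,  5,7, 8 ] 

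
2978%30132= 2978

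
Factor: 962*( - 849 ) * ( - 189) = 154363482 = 2^1*3^4*7^1*13^1*37^1*283^1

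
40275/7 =5753 + 4/7= 5753.57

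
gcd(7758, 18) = 18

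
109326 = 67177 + 42149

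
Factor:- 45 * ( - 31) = 3^2 * 5^1*31^1 = 1395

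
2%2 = 0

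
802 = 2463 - 1661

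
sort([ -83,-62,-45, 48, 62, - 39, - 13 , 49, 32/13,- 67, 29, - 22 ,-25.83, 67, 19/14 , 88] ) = [  -  83, - 67,  -  62,  -  45,- 39, - 25.83,-22,  -  13, 19/14 , 32/13, 29,48, 49,62,67, 88]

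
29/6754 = 29/6754= 0.00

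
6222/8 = 3111/4 = 777.75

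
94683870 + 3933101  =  98616971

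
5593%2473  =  647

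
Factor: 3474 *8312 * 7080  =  2^7*3^3 * 5^1*59^1 *193^1* 1039^1= 204441287040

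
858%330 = 198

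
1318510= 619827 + 698683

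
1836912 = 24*76538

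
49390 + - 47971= 1419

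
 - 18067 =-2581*7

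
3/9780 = 1/3260=   0.00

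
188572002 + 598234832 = 786806834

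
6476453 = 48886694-42410241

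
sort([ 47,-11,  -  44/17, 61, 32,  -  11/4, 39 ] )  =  [  -  11 , - 11/4, - 44/17, 32,39,47, 61 ]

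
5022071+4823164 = 9845235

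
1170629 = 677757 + 492872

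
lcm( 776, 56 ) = 5432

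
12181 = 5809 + 6372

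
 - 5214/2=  -2607 = - 2607.00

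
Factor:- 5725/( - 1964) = 2^( - 2 )*5^2*229^1*491^( - 1)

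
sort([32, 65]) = [ 32 , 65 ] 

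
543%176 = 15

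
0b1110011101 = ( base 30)10p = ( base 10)925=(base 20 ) 265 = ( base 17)337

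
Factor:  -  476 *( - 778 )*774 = 286633872 = 2^4 *3^2*7^1*17^1*43^1*389^1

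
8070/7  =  8070/7 = 1152.86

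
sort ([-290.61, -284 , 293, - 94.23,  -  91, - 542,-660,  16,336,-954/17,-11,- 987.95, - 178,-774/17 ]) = [ -987.95, -660  , - 542 , -290.61,- 284, - 178, - 94.23,-91, - 954/17, - 774/17, - 11,  16,  293 , 336 ] 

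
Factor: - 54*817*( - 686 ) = 2^2*3^3*7^3 * 19^1  *43^1= 30264948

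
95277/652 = 95277/652 = 146.13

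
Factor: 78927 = 3^1  *  26309^1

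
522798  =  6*87133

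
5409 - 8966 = - 3557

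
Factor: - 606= - 2^1 * 3^1*101^1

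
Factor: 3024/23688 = 6/47 = 2^1*3^1*47^(-1) 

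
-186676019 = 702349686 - 889025705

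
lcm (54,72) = 216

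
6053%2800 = 453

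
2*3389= 6778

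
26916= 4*6729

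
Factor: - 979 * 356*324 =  - 112921776 =-2^4*3^4*11^1*89^2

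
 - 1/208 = - 1 + 207/208 = - 0.00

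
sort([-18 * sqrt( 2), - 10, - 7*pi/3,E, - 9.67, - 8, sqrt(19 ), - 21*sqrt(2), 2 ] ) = [ - 21*sqrt( 2), - 18*sqrt( 2), - 10, -9.67 , - 8, - 7* pi/3,2 , E, sqrt( 19) ]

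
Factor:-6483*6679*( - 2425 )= 3^1 * 5^2*97^1 * 2161^1 * 6679^1 = 105002395725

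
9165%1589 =1220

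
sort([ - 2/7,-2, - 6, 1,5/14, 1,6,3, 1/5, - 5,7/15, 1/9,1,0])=[ - 6, - 5, - 2, - 2/7,0, 1/9, 1/5,5/14, 7/15, 1, 1, 1, 3, 6]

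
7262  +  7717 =14979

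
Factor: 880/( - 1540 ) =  - 2^2*7^( - 1) = - 4/7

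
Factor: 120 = 2^3*3^1*5^1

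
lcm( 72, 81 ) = 648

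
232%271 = 232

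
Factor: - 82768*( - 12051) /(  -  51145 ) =- 2^4*3^2 * 5^( - 1)* 7^1*13^1*53^(-1)*103^1*193^( - 1 )*739^1 = - 997437168/51145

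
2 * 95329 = 190658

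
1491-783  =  708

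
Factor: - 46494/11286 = - 861/209 = - 3^1*7^1*11^ ( - 1)*19^(-1)*41^1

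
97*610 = 59170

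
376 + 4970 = 5346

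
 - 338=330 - 668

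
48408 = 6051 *8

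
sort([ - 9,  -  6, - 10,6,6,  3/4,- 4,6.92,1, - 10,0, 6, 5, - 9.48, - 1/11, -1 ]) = [-10, - 10, -9.48,-9,- 6, - 4,-1,  -  1/11, 0,3/4,1,  5,6,6,6,6.92]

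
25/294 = 25/294 = 0.09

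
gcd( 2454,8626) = 2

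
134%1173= 134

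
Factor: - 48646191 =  - 3^1*11^1*1474127^1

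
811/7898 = 811/7898 = 0.10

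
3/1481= 3/1481 = 0.00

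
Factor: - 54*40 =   -  2^4*3^3*5^1 = -2160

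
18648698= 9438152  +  9210546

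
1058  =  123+935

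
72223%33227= 5769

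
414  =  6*69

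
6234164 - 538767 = 5695397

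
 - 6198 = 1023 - 7221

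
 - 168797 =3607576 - 3776373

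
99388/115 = 99388/115 = 864.24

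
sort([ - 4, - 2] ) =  [ - 4, -2]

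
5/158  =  5/158 =0.03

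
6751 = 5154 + 1597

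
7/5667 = 7/5667 = 0.00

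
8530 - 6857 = 1673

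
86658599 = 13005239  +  73653360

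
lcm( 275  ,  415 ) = 22825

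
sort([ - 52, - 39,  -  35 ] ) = [ - 52, - 39,-35]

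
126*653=82278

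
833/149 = 5 + 88/149 = 5.59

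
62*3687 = 228594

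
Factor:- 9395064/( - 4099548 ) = 782922/341629 = 2^1*3^1*7^2*2663^1*341629^(- 1 )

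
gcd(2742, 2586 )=6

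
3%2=1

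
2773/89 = 2773/89 = 31.16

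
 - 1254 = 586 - 1840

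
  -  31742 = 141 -31883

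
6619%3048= 523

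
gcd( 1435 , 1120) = 35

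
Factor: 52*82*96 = 409344 = 2^8*3^1*13^1*41^1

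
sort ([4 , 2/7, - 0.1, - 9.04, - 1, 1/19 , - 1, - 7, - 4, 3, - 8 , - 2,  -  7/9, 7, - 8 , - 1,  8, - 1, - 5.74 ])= [ - 9.04, - 8, - 8, - 7 , - 5.74, - 4, - 2, - 1, - 1, -1, - 1, - 7/9 ,  -  0.1,  1/19, 2/7, 3, 4, 7, 8]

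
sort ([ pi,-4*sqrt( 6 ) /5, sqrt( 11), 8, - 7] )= [  -  7, -4*sqrt (6)/5, pi, sqrt( 11),8]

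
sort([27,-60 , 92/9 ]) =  [ - 60,92/9, 27 ] 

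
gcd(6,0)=6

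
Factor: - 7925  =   - 5^2*317^1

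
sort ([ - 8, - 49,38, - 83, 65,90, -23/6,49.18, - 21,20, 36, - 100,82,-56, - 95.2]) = [ - 100, - 95.2, -83, - 56, -49, - 21, - 8 ,-23/6,20, 36,38, 49.18, 65,82, 90]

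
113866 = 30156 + 83710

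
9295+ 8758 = 18053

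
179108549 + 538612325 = 717720874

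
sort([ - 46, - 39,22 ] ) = [-46 , - 39, 22]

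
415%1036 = 415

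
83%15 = 8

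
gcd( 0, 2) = 2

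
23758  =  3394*7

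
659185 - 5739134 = - 5079949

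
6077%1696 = 989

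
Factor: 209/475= 11/25 = 5^( - 2)*11^1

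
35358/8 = 4419  +  3/4=4419.75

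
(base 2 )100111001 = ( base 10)313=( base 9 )377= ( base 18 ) H7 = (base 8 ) 471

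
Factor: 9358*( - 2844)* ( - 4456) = 118592661312=2^6*3^2*79^1*557^1*4679^1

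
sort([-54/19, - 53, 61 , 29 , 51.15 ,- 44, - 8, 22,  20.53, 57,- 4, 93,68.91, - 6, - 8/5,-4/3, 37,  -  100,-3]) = [ - 100,-53, - 44, - 8, - 6, - 4, - 3,  -  54/19,  -  8/5,  -  4/3, 20.53,  22, 29, 37,51.15,  57, 61, 68.91, 93] 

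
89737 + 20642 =110379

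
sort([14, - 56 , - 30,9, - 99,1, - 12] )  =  [ - 99, - 56,  -  30,- 12,1,9, 14] 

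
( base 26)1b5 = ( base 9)1284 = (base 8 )1707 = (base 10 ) 967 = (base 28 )16F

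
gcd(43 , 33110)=43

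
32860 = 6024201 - 5991341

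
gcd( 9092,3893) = 1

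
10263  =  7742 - -2521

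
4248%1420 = 1408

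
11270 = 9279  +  1991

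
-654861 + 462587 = - 192274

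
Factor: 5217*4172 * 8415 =183155201460 =2^2*3^3*5^1 *7^1 * 11^1*17^1*37^1*47^1*149^1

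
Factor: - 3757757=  - 37^1*101561^1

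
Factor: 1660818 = 2^1 * 3^1 * 131^1*2113^1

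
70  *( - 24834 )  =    -  1738380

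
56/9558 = 28/4779 = 0.01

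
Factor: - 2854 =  - 2^1*1427^1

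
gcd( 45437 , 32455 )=6491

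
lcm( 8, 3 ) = 24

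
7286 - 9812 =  - 2526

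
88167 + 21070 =109237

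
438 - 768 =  - 330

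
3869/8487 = 3869/8487 = 0.46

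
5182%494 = 242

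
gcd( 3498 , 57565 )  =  1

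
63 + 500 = 563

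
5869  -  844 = 5025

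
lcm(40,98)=1960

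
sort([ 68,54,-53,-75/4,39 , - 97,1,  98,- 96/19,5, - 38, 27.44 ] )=[ - 97, - 53, - 38, - 75/4, - 96/19,1,5,27.44,39 , 54,68,98 ]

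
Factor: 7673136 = 2^4*3^1*159857^1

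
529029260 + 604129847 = 1133159107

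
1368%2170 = 1368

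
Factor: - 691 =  - 691^1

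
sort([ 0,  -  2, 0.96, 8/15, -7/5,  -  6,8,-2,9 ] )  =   [ - 6, - 2, - 2, - 7/5,0,  8/15,0.96,8,9]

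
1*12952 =12952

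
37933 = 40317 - 2384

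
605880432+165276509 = 771156941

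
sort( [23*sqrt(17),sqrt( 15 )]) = [ sqrt( 15 ), 23*sqrt(  17 )]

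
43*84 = 3612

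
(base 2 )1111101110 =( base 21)25J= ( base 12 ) 6ba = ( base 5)13011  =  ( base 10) 1006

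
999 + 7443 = 8442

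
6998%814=486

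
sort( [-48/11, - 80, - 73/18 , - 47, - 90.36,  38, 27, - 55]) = [ - 90.36, - 80, - 55, - 47, - 48/11, - 73/18,27, 38] 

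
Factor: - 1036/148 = - 7 = -7^1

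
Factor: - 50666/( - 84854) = 329/551 = 7^1*19^(-1)*29^ (-1 )* 47^1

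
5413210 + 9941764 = 15354974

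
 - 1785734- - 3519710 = 1733976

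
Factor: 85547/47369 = 121/67=   11^2*67^( - 1 ) 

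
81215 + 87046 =168261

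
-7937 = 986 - 8923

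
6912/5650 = 1 + 631/2825 = 1.22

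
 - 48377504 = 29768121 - 78145625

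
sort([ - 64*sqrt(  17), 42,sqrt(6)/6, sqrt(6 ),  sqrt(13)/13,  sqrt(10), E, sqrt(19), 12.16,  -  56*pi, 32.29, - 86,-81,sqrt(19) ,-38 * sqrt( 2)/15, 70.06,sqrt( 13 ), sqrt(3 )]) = [ - 64 * sqrt(17 ),-56*pi ,  -  86, - 81,-38*sqrt(2) /15, sqrt(13)/13,sqrt( 6)/6,sqrt(3 ),sqrt(6), E, sqrt (10 ), sqrt(13),sqrt( 19), sqrt(19), 12.16,32.29, 42,70.06]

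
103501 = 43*2407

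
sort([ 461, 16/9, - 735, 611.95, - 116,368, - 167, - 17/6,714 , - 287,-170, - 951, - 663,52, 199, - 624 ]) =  [  -  951, - 735,-663 , - 624,  -  287, - 170, - 167, - 116 ,  -  17/6,16/9, 52,199, 368, 461,611.95, 714]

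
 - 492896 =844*(-584)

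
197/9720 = 197/9720 = 0.02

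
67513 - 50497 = 17016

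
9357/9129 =1 + 76/3043 = 1.02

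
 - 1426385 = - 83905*17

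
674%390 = 284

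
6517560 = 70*93108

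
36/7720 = 9/1930 =0.00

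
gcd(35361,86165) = 1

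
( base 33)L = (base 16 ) 15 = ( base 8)25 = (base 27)L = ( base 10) 21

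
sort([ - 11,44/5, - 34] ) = [  -  34, - 11, 44/5 ]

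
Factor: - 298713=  - 3^1*99571^1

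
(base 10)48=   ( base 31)1h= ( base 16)30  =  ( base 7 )66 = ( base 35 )1d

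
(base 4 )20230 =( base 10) 556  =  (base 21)15A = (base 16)22c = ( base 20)17G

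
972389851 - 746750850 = 225639001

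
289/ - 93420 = - 289/93420 = - 0.00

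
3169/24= 132 + 1/24 = 132.04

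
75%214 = 75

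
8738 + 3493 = 12231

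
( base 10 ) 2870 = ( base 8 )5466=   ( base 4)230312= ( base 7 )11240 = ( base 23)59i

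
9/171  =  1/19 = 0.05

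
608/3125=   608/3125=0.19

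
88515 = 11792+76723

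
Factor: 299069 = 23^1*13003^1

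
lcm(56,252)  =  504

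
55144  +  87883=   143027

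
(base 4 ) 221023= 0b101001001011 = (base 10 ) 2635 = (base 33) 2DS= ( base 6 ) 20111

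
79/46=79/46 = 1.72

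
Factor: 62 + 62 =124 = 2^2*31^1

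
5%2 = 1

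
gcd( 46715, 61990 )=5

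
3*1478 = 4434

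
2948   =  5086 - 2138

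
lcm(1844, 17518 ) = 35036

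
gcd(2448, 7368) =24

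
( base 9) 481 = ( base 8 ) 615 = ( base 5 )3042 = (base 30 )D7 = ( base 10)397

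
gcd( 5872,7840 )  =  16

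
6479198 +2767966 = 9247164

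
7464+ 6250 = 13714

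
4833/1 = 4833 = 4833.00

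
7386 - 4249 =3137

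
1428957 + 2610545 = 4039502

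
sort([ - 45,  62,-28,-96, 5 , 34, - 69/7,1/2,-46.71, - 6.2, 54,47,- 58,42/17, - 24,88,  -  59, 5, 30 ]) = [-96, -59, - 58, - 46.71, - 45,-28, - 24,  -  69/7, - 6.2,1/2, 42/17,5,5, 30,34, 47,54,62,88 ] 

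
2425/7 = 346  +  3/7 = 346.43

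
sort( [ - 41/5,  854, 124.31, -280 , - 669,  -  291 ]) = [ - 669, - 291,- 280,- 41/5 , 124.31, 854]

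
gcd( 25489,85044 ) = 1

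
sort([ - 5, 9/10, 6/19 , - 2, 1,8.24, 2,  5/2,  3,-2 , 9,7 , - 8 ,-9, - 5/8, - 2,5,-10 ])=[ - 10,  -  9, - 8, -5,-2,  -  2, - 2, -5/8,  6/19,9/10 , 1,2,5/2,3,5,7,8.24, 9]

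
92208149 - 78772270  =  13435879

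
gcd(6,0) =6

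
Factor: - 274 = - 2^1*137^1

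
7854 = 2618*3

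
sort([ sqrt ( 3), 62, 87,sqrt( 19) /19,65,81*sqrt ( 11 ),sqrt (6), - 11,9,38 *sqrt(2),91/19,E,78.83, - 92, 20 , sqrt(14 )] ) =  [-92 , - 11,  sqrt(19) /19, sqrt( 3),sqrt(6 ),E,  sqrt(14), 91/19,9, 20,38*sqrt( 2),62, 65,78.83, 87,81*sqrt(11 ) ] 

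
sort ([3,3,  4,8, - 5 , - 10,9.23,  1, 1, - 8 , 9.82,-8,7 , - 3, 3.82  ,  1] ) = [ - 10,  -  8 , - 8,  -  5,  -  3, 1, 1, 1,3,3,3.82, 4 , 7,8, 9.23,9.82]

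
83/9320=83/9320  =  0.01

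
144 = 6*24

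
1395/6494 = 1395/6494= 0.21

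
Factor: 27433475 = 5^2*173^1 *6343^1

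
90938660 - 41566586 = 49372074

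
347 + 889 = 1236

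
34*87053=2959802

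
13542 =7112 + 6430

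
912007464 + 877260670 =1789268134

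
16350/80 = 1635/8 = 204.38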